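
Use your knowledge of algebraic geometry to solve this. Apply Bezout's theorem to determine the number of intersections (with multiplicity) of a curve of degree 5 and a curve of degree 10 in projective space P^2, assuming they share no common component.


Bezout's theorem states the intersection count equals the product of degrees.
Intersection count = 5 * 10 = 50

50


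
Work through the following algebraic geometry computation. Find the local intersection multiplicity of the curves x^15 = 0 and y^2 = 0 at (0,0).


The intersection multiplicity of V(x^a) and V(y^b) at the origin is:
I(O; V(x^15), V(y^2)) = dim_k(k[x,y]/(x^15, y^2))
A basis for k[x,y]/(x^15, y^2) is the set of monomials x^i * y^j
where 0 <= i < 15 and 0 <= j < 2.
The number of such monomials is 15 * 2 = 30

30


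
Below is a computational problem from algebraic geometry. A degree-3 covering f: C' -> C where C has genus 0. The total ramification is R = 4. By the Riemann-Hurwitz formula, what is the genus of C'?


Riemann-Hurwitz formula: 2g' - 2 = d(2g - 2) + R
Given: d = 3, g = 0, R = 4
2g' - 2 = 3*(2*0 - 2) + 4
2g' - 2 = 3*(-2) + 4
2g' - 2 = -6 + 4 = -2
2g' = 0
g' = 0

0


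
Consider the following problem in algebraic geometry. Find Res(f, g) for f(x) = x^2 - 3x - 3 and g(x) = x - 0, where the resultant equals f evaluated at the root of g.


For Res(f, x - c), we evaluate f at x = c.
f(0) = 0^2 - 3*0 - 3
= 0 + 0 - 3
= 0 - 3 = -3
Res(f, g) = -3

-3


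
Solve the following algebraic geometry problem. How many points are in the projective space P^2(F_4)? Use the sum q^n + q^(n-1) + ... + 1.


P^2(F_4) has (q^(n+1) - 1)/(q - 1) points.
= 4^2 + 4^1 + 4^0
= 16 + 4 + 1
= 21

21


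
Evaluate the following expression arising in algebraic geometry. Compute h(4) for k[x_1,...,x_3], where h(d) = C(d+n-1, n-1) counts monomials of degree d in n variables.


The Hilbert function for the polynomial ring in 3 variables is:
h(d) = C(d+n-1, n-1)
h(4) = C(4+3-1, 3-1) = C(6, 2)
= 6! / (2! * 4!)
= 15

15


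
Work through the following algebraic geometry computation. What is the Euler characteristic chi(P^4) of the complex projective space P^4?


The complex projective space P^4 has one cell in each even real dimension 0, 2, ..., 8.
The cohomology groups are H^{2k}(P^4) = Z for k = 0,...,4, and 0 otherwise.
Euler characteristic = sum of Betti numbers = 1 per even-dimensional cohomology group.
chi(P^4) = 4 + 1 = 5

5


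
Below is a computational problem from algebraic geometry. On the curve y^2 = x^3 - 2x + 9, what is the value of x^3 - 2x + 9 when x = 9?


Compute x^3 - 2x + 9 at x = 9:
x^3 = 9^3 = 729
(-2)*x = (-2)*9 = -18
Sum: 729 - 18 + 9 = 720

720


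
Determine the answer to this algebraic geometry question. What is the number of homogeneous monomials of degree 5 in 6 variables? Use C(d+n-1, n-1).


The number of degree-5 monomials in 6 variables is C(d+n-1, n-1).
= C(5+6-1, 6-1) = C(10, 5)
= 252

252


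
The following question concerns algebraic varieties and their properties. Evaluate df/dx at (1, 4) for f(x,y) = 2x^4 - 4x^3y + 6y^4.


df/dx = 4*2*x^3 + 3*(-4)*x^2*y
At (1,4): 4*2*1^3 + 3*(-4)*1^2*4
= 8 - 48
= -40

-40


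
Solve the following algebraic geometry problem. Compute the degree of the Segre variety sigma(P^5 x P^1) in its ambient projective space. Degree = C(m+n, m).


The degree of the Segre variety P^5 x P^1 is C(m+n, m).
= C(6, 5)
= 6

6


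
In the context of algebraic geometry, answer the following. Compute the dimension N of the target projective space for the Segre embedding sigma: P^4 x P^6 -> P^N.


The Segre embedding maps P^m x P^n into P^N via
all products of coordinates from each factor.
N = (m+1)(n+1) - 1
N = (4+1)(6+1) - 1
N = 5*7 - 1
N = 35 - 1 = 34

34


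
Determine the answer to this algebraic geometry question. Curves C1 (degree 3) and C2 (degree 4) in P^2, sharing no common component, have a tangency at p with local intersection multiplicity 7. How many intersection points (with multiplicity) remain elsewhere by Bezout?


By Bezout's theorem, the total intersection number is d1 * d2.
Total = 3 * 4 = 12
Intersection multiplicity at p = 7
Remaining intersections = 12 - 7 = 5

5


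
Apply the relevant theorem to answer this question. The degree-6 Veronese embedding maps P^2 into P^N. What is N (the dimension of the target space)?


The Veronese embedding v_d: P^n -> P^N maps each point to all
degree-d monomials in n+1 homogeneous coordinates.
N = C(n+d, d) - 1
N = C(2+6, 6) - 1
N = C(8, 6) - 1
C(8, 6) = 28
N = 28 - 1 = 27

27


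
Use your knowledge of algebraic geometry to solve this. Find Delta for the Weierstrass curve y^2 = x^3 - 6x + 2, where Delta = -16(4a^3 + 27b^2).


Compute each component:
4a^3 = 4*(-6)^3 = 4*(-216) = -864
27b^2 = 27*2^2 = 27*4 = 108
4a^3 + 27b^2 = -864 + 108 = -756
Delta = -16*(-756) = 12096

12096


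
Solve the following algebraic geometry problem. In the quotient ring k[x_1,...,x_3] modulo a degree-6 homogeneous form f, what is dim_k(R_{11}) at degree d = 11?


For R = k[x_1,...,x_n]/(f) with f homogeneous of degree e:
The Hilbert series is (1 - t^e)/(1 - t)^n.
So h(d) = C(d+n-1, n-1) - C(d-e+n-1, n-1) for d >= e.
With n=3, e=6, d=11:
C(11+3-1, 3-1) = C(13, 2) = 78
C(11-6+3-1, 3-1) = C(7, 2) = 21
h(11) = 78 - 21 = 57

57


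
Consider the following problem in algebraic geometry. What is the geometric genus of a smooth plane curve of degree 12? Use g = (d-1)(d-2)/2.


Using the genus formula for smooth plane curves:
g = (d-1)(d-2)/2
g = (12-1)(12-2)/2
g = 11*10/2
g = 110/2 = 55

55


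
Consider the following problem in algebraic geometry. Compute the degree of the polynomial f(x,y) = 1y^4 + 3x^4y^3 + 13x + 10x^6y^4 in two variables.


Examine each term for its total degree (sum of exponents).
  Term '1y^4' has total degree 0+4 = 4.
  Term '3x^4y^3' has total degree 4+3 = 7.
  Term '13x' has total degree 1+0 = 1.
  Term '10x^6y^4' has total degree 6+4 = 10.
The maximum total degree among all terms is 10.

10


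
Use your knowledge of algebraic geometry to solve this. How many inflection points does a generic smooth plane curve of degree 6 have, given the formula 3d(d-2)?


For a general smooth plane curve C of degree d, the inflection points are
the intersection of C with its Hessian curve, which has degree 3(d-2).
By Bezout, the total intersection number is d * 3(d-2) = 6 * 12 = 72.
For a general curve every flex is ordinary, so each contributes
multiplicity 1 to C·Hess(C), and the number of distinct inflection
points is 3d(d-2).
Inflection points = 3*6*(6-2) = 3*6*4 = 72

72


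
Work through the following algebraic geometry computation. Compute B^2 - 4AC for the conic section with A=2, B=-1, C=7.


The discriminant of a conic Ax^2 + Bxy + Cy^2 + ... = 0 is B^2 - 4AC.
B^2 = (-1)^2 = 1
4AC = 4*2*7 = 56
Discriminant = 1 - 56 = -55

-55


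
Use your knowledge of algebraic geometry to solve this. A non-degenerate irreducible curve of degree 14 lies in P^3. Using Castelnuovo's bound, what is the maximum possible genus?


Castelnuovo's bound: write d - 1 = m(r-1) + epsilon with 0 <= epsilon < r-1.
d - 1 = 14 - 1 = 13
r - 1 = 3 - 1 = 2
13 = 6*2 + 1, so m = 6, epsilon = 1
pi(d, r) = m(m-1)(r-1)/2 + m*epsilon
= 6*5*2/2 + 6*1
= 60/2 + 6
= 30 + 6 = 36

36


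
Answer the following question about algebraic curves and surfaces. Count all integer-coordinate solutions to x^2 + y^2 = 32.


Systematically check integer values of x where x^2 <= 32.
For each valid x, check if 32 - x^2 is a perfect square.
x=4: 32 - 16 = 16, sqrt = 4 (valid)
Total integer solutions found: 4

4


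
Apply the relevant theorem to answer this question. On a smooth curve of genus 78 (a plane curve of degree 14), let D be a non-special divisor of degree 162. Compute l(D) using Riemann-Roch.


First, compute the genus of a smooth plane curve of degree 14:
g = (d-1)(d-2)/2 = (14-1)(14-2)/2 = 78
For a non-special divisor D (i.e., h^1(D) = 0), Riemann-Roch gives:
l(D) = deg(D) - g + 1
Since deg(D) = 162 >= 2g - 1 = 155, D is non-special.
l(D) = 162 - 78 + 1 = 85

85


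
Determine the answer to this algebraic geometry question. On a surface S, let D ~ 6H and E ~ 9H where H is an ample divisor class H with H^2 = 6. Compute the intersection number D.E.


Using bilinearity of the intersection pairing on a surface S:
(aH).(bH) = ab * (H.H)
We have H^2 = 6.
D.E = (6H).(9H) = 6*9*6
= 54*6
= 324

324


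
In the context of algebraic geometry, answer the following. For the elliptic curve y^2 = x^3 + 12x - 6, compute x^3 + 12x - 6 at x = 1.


Compute x^3 + 12x - 6 at x = 1:
x^3 = 1^3 = 1
12*x = 12*1 = 12
Sum: 1 + 12 - 6 = 7

7


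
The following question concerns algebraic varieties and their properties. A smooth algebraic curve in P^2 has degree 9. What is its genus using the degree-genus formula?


Using the genus formula for smooth plane curves:
g = (d-1)(d-2)/2
g = (9-1)(9-2)/2
g = 8*7/2
g = 56/2 = 28

28


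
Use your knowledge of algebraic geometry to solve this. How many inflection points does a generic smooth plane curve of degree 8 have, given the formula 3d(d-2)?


For a general smooth plane curve C of degree d, the inflection points are
the intersection of C with its Hessian curve, which has degree 3(d-2).
By Bezout, the total intersection number is d * 3(d-2) = 8 * 18 = 144.
For a general curve every flex is ordinary, so each contributes
multiplicity 1 to C·Hess(C), and the number of distinct inflection
points is 3d(d-2).
Inflection points = 3*8*(8-2) = 3*8*6 = 144

144


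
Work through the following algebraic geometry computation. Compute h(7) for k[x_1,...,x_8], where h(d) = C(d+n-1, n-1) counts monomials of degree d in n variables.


The Hilbert function for the polynomial ring in 8 variables is:
h(d) = C(d+n-1, n-1)
h(7) = C(7+8-1, 8-1) = C(14, 7)
= 14! / (7! * 7!)
= 3432

3432


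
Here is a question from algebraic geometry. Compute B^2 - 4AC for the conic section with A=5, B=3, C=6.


The discriminant of a conic Ax^2 + Bxy + Cy^2 + ... = 0 is B^2 - 4AC.
B^2 = 3^2 = 9
4AC = 4*5*6 = 120
Discriminant = 9 - 120 = -111

-111


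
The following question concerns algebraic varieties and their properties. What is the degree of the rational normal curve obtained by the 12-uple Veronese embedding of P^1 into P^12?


The rational normal curve in P^12 is the image of P^1 under the 12-uple Veronese.
A general hyperplane in P^12 pulls back to a degree-12 form on P^1, which has 12 zeros,
so the curve meets a general hyperplane in 12 points. Degree = 12.

12


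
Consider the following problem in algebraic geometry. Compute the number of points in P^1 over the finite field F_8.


P^1(F_8) has (q^(n+1) - 1)/(q - 1) points.
= 8^1 + 8^0
= 8 + 1
= 9

9


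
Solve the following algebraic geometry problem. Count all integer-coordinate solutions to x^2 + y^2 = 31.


Systematically check integer values of x where x^2 <= 31.
For each valid x, check if 31 - x^2 is a perfect square.
Total integer solutions found: 0

0


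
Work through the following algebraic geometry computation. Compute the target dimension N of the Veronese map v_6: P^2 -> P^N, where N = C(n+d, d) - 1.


The Veronese embedding v_d: P^n -> P^N maps each point to all
degree-d monomials in n+1 homogeneous coordinates.
N = C(n+d, d) - 1
N = C(2+6, 6) - 1
N = C(8, 6) - 1
C(8, 6) = 28
N = 28 - 1 = 27

27


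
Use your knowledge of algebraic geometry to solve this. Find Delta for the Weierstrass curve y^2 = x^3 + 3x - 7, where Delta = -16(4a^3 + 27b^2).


Compute each component:
4a^3 = 4*3^3 = 4*27 = 108
27b^2 = 27*(-7)^2 = 27*49 = 1323
4a^3 + 27b^2 = 108 + 1323 = 1431
Delta = -16*1431 = -22896

-22896


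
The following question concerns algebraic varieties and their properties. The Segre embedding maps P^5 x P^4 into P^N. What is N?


The Segre embedding maps P^m x P^n into P^N via
all products of coordinates from each factor.
N = (m+1)(n+1) - 1
N = (5+1)(4+1) - 1
N = 6*5 - 1
N = 30 - 1 = 29

29


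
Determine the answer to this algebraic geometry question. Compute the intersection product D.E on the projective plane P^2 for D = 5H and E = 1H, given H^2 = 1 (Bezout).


Using bilinearity of the intersection pairing on the projective plane P^2:
(aH).(bH) = ab * (H.H)
We have H^2 = 1 (Bezout).
D.E = (5H).(1H) = 5*1*1
= 5*1
= 5

5


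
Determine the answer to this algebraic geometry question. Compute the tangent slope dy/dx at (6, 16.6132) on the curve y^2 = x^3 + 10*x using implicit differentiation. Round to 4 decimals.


Using implicit differentiation of y^2 = x^3 + 10*x:
2y * dy/dx = 3x^2 + 10
dy/dx = (3x^2 + 10)/(2y)
Numerator: 3*6^2 + 10 = 118
Denominator: 2*16.6132 = 33.2264
dy/dx = 118/33.2264 = 3.5514

3.5514


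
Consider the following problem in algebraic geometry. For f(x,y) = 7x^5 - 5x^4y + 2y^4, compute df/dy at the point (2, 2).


df/dy = (-5)*x^4 + 4*2*y^3
At (2,2): (-5)*2^4 + 4*2*2^3
= -80 + 64
= -16

-16


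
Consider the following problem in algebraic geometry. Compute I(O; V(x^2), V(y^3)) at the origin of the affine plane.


The intersection multiplicity of V(x^a) and V(y^b) at the origin is:
I(O; V(x^2), V(y^3)) = dim_k(k[x,y]/(x^2, y^3))
A basis for k[x,y]/(x^2, y^3) is the set of monomials x^i * y^j
where 0 <= i < 2 and 0 <= j < 3.
The number of such monomials is 2 * 3 = 6

6


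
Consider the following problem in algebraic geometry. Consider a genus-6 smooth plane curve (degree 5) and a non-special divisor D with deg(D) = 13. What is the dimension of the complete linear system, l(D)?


First, compute the genus of a smooth plane curve of degree 5:
g = (d-1)(d-2)/2 = (5-1)(5-2)/2 = 6
For a non-special divisor D (i.e., h^1(D) = 0), Riemann-Roch gives:
l(D) = deg(D) - g + 1
Since deg(D) = 13 >= 2g - 1 = 11, D is non-special.
l(D) = 13 - 6 + 1 = 8

8


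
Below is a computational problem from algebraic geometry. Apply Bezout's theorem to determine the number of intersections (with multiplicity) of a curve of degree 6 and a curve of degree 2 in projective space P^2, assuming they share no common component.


Bezout's theorem states the intersection count equals the product of degrees.
Intersection count = 6 * 2 = 12

12


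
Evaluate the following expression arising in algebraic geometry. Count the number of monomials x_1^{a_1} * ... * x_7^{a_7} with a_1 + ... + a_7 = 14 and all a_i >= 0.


The number of degree-14 monomials in 7 variables is C(d+n-1, n-1).
= C(14+7-1, 7-1) = C(20, 6)
= 38760

38760


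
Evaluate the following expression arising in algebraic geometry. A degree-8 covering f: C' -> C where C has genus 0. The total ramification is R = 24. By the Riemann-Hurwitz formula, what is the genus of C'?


Riemann-Hurwitz formula: 2g' - 2 = d(2g - 2) + R
Given: d = 8, g = 0, R = 24
2g' - 2 = 8*(2*0 - 2) + 24
2g' - 2 = 8*(-2) + 24
2g' - 2 = -16 + 24 = 8
2g' = 10
g' = 5

5


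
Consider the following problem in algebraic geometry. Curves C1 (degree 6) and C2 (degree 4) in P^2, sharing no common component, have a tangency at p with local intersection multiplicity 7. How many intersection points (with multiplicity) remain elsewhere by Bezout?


By Bezout's theorem, the total intersection number is d1 * d2.
Total = 6 * 4 = 24
Intersection multiplicity at p = 7
Remaining intersections = 24 - 7 = 17

17


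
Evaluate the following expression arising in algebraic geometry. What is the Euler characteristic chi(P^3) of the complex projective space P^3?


The complex projective space P^3 has one cell in each even real dimension 0, 2, ..., 6.
The cohomology groups are H^{2k}(P^3) = Z for k = 0,...,3, and 0 otherwise.
Euler characteristic = sum of Betti numbers = 1 per even-dimensional cohomology group.
chi(P^3) = 3 + 1 = 4

4


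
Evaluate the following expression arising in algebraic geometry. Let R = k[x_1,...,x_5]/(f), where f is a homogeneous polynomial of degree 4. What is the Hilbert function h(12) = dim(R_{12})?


For R = k[x_1,...,x_n]/(f) with f homogeneous of degree e:
The Hilbert series is (1 - t^e)/(1 - t)^n.
So h(d) = C(d+n-1, n-1) - C(d-e+n-1, n-1) for d >= e.
With n=5, e=4, d=12:
C(12+5-1, 5-1) = C(16, 4) = 1820
C(12-4+5-1, 5-1) = C(12, 4) = 495
h(12) = 1820 - 495 = 1325

1325


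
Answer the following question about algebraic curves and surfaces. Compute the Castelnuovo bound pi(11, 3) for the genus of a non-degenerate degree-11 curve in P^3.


Castelnuovo's bound: write d - 1 = m(r-1) + epsilon with 0 <= epsilon < r-1.
d - 1 = 11 - 1 = 10
r - 1 = 3 - 1 = 2
10 = 5*2 + 0, so m = 5, epsilon = 0
pi(d, r) = m(m-1)(r-1)/2 + m*epsilon
= 5*4*2/2 + 5*0
= 40/2 + 0
= 20 + 0 = 20

20


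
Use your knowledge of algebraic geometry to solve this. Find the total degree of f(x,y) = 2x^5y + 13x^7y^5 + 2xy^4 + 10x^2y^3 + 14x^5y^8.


Examine each term for its total degree (sum of exponents).
  Term '2x^5y' has total degree 5+1 = 6.
  Term '13x^7y^5' has total degree 7+5 = 12.
  Term '2xy^4' has total degree 1+4 = 5.
  Term '10x^2y^3' has total degree 2+3 = 5.
  Term '14x^5y^8' has total degree 5+8 = 13.
The maximum total degree among all terms is 13.

13


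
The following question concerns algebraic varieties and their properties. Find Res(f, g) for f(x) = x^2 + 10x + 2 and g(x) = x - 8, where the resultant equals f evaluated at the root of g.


For Res(f, x - c), we evaluate f at x = c.
f(8) = 8^2 + 10*8 + 2
= 64 + 80 + 2
= 144 + 2 = 146
Res(f, g) = 146

146


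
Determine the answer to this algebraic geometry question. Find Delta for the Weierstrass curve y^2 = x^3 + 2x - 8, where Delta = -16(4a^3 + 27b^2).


Compute each component:
4a^3 = 4*2^3 = 4*8 = 32
27b^2 = 27*(-8)^2 = 27*64 = 1728
4a^3 + 27b^2 = 32 + 1728 = 1760
Delta = -16*1760 = -28160

-28160


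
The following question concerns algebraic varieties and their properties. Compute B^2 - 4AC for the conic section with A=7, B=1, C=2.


The discriminant of a conic Ax^2 + Bxy + Cy^2 + ... = 0 is B^2 - 4AC.
B^2 = 1^2 = 1
4AC = 4*7*2 = 56
Discriminant = 1 - 56 = -55

-55


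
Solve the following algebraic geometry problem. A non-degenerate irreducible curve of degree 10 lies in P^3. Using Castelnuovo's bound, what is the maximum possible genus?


Castelnuovo's bound: write d - 1 = m(r-1) + epsilon with 0 <= epsilon < r-1.
d - 1 = 10 - 1 = 9
r - 1 = 3 - 1 = 2
9 = 4*2 + 1, so m = 4, epsilon = 1
pi(d, r) = m(m-1)(r-1)/2 + m*epsilon
= 4*3*2/2 + 4*1
= 24/2 + 4
= 12 + 4 = 16

16


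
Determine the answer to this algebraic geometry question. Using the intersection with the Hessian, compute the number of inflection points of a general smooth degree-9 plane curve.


For a general smooth plane curve C of degree d, the inflection points are
the intersection of C with its Hessian curve, which has degree 3(d-2).
By Bezout, the total intersection number is d * 3(d-2) = 9 * 21 = 189.
For a general curve every flex is ordinary, so each contributes
multiplicity 1 to C·Hess(C), and the number of distinct inflection
points is 3d(d-2).
Inflection points = 3*9*(9-2) = 3*9*7 = 189

189


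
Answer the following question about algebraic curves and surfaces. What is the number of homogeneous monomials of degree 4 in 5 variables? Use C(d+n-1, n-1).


The number of degree-4 monomials in 5 variables is C(d+n-1, n-1).
= C(4+5-1, 5-1) = C(8, 4)
= 70

70


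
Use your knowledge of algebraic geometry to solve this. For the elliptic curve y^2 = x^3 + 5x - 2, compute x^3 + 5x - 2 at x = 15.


Compute x^3 + 5x - 2 at x = 15:
x^3 = 15^3 = 3375
5*x = 5*15 = 75
Sum: 3375 + 75 - 2 = 3448

3448


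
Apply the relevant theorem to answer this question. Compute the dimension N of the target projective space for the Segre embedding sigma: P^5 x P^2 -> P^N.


The Segre embedding maps P^m x P^n into P^N via
all products of coordinates from each factor.
N = (m+1)(n+1) - 1
N = (5+1)(2+1) - 1
N = 6*3 - 1
N = 18 - 1 = 17

17


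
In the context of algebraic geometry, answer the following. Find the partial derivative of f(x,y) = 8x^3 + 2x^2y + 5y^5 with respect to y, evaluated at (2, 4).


df/dy = 2*x^2 + 5*5*y^4
At (2,4): 2*2^2 + 5*5*4^4
= 8 + 6400
= 6408

6408


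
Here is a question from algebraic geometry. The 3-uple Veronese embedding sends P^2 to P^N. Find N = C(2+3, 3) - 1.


The Veronese embedding v_d: P^n -> P^N maps each point to all
degree-d monomials in n+1 homogeneous coordinates.
N = C(n+d, d) - 1
N = C(2+3, 3) - 1
N = C(5, 3) - 1
C(5, 3) = 10
N = 10 - 1 = 9

9


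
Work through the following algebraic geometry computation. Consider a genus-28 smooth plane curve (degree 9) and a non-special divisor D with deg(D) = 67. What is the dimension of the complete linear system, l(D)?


First, compute the genus of a smooth plane curve of degree 9:
g = (d-1)(d-2)/2 = (9-1)(9-2)/2 = 28
For a non-special divisor D (i.e., h^1(D) = 0), Riemann-Roch gives:
l(D) = deg(D) - g + 1
Since deg(D) = 67 >= 2g - 1 = 55, D is non-special.
l(D) = 67 - 28 + 1 = 40

40


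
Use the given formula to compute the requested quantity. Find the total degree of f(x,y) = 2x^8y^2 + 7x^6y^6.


Examine each term for its total degree (sum of exponents).
  Term '2x^8y^2' has total degree 8+2 = 10.
  Term '7x^6y^6' has total degree 6+6 = 12.
The maximum total degree among all terms is 12.

12


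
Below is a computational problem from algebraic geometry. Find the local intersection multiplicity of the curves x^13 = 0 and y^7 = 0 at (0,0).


The intersection multiplicity of V(x^a) and V(y^b) at the origin is:
I(O; V(x^13), V(y^7)) = dim_k(k[x,y]/(x^13, y^7))
A basis for k[x,y]/(x^13, y^7) is the set of monomials x^i * y^j
where 0 <= i < 13 and 0 <= j < 7.
The number of such monomials is 13 * 7 = 91

91


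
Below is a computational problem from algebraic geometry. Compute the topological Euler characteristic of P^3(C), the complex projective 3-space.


The complex projective space P^3 has one cell in each even real dimension 0, 2, ..., 6.
The cohomology groups are H^{2k}(P^3) = Z for k = 0,...,3, and 0 otherwise.
Euler characteristic = sum of Betti numbers = 1 per even-dimensional cohomology group.
chi(P^3) = 3 + 1 = 4

4


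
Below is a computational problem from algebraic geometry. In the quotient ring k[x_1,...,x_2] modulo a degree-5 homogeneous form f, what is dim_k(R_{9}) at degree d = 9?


For R = k[x_1,...,x_n]/(f) with f homogeneous of degree e:
The Hilbert series is (1 - t^e)/(1 - t)^n.
So h(d) = C(d+n-1, n-1) - C(d-e+n-1, n-1) for d >= e.
With n=2, e=5, d=9:
C(9+2-1, 2-1) = C(10, 1) = 10
C(9-5+2-1, 2-1) = C(5, 1) = 5
h(9) = 10 - 5 = 5

5


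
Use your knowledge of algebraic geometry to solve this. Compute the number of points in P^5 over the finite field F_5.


P^5(F_5) has (q^(n+1) - 1)/(q - 1) points.
= 5^5 + 5^4 + 5^3 + 5^2 + 5^1 + 5^0
= 3125 + 625 + 125 + 25 + 5 + 1
= 3906

3906


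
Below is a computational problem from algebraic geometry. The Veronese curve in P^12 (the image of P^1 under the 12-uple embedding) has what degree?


The rational normal curve in P^12 is the image of P^1 under the 12-uple Veronese.
A general hyperplane in P^12 pulls back to a degree-12 form on P^1, which has 12 zeros,
so the curve meets a general hyperplane in 12 points. Degree = 12.

12


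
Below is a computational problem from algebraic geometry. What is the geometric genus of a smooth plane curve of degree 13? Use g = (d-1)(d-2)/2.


Using the genus formula for smooth plane curves:
g = (d-1)(d-2)/2
g = (13-1)(13-2)/2
g = 12*11/2
g = 132/2 = 66

66


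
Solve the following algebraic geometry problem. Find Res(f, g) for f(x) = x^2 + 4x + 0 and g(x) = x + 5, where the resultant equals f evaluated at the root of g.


For Res(f, x - c), we evaluate f at x = c.
f(-5) = (-5)^2 + 4*(-5) + 0
= 25 - 20 + 0
= 5 + 0 = 5
Res(f, g) = 5

5


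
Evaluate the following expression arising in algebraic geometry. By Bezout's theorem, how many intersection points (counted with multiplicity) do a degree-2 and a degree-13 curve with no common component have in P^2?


Bezout's theorem states the intersection count equals the product of degrees.
Intersection count = 2 * 13 = 26

26


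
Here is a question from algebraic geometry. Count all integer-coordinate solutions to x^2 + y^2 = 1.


Systematically check integer values of x where x^2 <= 1.
For each valid x, check if 1 - x^2 is a perfect square.
x=0: 1 - 0 = 1, sqrt = 1 (valid)
x=1: 1 - 1 = 0, sqrt = 0 (valid)
Total integer solutions found: 4

4


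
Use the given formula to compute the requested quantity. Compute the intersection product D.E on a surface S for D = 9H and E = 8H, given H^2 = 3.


Using bilinearity of the intersection pairing on a surface S:
(aH).(bH) = ab * (H.H)
We have H^2 = 3.
D.E = (9H).(8H) = 9*8*3
= 72*3
= 216

216


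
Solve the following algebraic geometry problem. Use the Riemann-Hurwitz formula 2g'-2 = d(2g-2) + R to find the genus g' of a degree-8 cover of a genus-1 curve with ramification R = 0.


Riemann-Hurwitz formula: 2g' - 2 = d(2g - 2) + R
Given: d = 8, g = 1, R = 0
2g' - 2 = 8*(2*1 - 2) + 0
2g' - 2 = 8*0 + 0
2g' - 2 = 0 + 0 = 0
2g' = 2
g' = 1

1


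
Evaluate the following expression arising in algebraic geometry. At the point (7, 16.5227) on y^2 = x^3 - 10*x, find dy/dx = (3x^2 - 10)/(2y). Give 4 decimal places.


Using implicit differentiation of y^2 = x^3 - 10*x:
2y * dy/dx = 3x^2 - 10
dy/dx = (3x^2 - 10)/(2y)
Numerator: 3*7^2 - 10 = 137
Denominator: 2*16.5227 = 33.0454
dy/dx = 137/33.0454 = 4.1458

4.1458


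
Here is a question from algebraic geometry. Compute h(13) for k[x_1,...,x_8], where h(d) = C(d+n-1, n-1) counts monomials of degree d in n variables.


The Hilbert function for the polynomial ring in 8 variables is:
h(d) = C(d+n-1, n-1)
h(13) = C(13+8-1, 8-1) = C(20, 7)
= 20! / (7! * 13!)
= 77520

77520


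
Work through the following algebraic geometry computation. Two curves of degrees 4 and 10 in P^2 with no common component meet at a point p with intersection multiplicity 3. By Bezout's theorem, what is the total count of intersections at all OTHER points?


By Bezout's theorem, the total intersection number is d1 * d2.
Total = 4 * 10 = 40
Intersection multiplicity at p = 3
Remaining intersections = 40 - 3 = 37

37


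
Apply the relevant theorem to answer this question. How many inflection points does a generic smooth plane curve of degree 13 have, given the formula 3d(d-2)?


For a general smooth plane curve C of degree d, the inflection points are
the intersection of C with its Hessian curve, which has degree 3(d-2).
By Bezout, the total intersection number is d * 3(d-2) = 13 * 33 = 429.
For a general curve every flex is ordinary, so each contributes
multiplicity 1 to C·Hess(C), and the number of distinct inflection
points is 3d(d-2).
Inflection points = 3*13*(13-2) = 3*13*11 = 429

429


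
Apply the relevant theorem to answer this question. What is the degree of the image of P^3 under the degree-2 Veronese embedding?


The Veronese variety v_2(P^3) has degree d^r.
d^r = 2^3 = 8

8


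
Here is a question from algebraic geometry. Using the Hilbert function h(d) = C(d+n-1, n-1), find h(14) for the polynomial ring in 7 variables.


The Hilbert function for the polynomial ring in 7 variables is:
h(d) = C(d+n-1, n-1)
h(14) = C(14+7-1, 7-1) = C(20, 6)
= 20! / (6! * 14!)
= 38760

38760


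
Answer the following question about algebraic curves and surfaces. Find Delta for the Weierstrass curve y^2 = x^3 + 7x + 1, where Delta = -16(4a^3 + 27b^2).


Compute each component:
4a^3 = 4*7^3 = 4*343 = 1372
27b^2 = 27*1^2 = 27*1 = 27
4a^3 + 27b^2 = 1372 + 27 = 1399
Delta = -16*1399 = -22384

-22384


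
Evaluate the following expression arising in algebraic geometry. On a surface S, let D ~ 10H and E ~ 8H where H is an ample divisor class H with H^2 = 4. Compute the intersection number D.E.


Using bilinearity of the intersection pairing on a surface S:
(aH).(bH) = ab * (H.H)
We have H^2 = 4.
D.E = (10H).(8H) = 10*8*4
= 80*4
= 320

320


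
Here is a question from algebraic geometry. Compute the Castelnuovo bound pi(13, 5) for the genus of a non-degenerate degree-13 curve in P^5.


Castelnuovo's bound: write d - 1 = m(r-1) + epsilon with 0 <= epsilon < r-1.
d - 1 = 13 - 1 = 12
r - 1 = 5 - 1 = 4
12 = 3*4 + 0, so m = 3, epsilon = 0
pi(d, r) = m(m-1)(r-1)/2 + m*epsilon
= 3*2*4/2 + 3*0
= 24/2 + 0
= 12 + 0 = 12

12


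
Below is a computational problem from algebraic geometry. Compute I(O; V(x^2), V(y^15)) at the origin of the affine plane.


The intersection multiplicity of V(x^a) and V(y^b) at the origin is:
I(O; V(x^2), V(y^15)) = dim_k(k[x,y]/(x^2, y^15))
A basis for k[x,y]/(x^2, y^15) is the set of monomials x^i * y^j
where 0 <= i < 2 and 0 <= j < 15.
The number of such monomials is 2 * 15 = 30

30


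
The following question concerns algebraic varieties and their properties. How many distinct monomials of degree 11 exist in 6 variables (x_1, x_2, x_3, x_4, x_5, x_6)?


The number of degree-11 monomials in 6 variables is C(d+n-1, n-1).
= C(11+6-1, 6-1) = C(16, 5)
= 4368

4368


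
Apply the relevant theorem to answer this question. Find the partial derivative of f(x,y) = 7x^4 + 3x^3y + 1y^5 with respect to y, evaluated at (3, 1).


df/dy = 3*x^3 + 5*1*y^4
At (3,1): 3*3^3 + 5*1*1^4
= 81 + 5
= 86

86


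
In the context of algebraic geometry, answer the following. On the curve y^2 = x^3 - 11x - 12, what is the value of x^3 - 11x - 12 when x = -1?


Compute x^3 - 11x - 12 at x = -1:
x^3 = (-1)^3 = -1
(-11)*x = (-11)*(-1) = 11
Sum: -1 + 11 - 12 = -2

-2


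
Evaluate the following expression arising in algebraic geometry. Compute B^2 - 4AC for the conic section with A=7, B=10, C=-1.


The discriminant of a conic Ax^2 + Bxy + Cy^2 + ... = 0 is B^2 - 4AC.
B^2 = 10^2 = 100
4AC = 4*7*(-1) = -28
Discriminant = 100 + 28 = 128

128


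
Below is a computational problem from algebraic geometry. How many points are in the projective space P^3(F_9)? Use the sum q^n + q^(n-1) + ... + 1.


P^3(F_9) has (q^(n+1) - 1)/(q - 1) points.
= 9^3 + 9^2 + 9^1 + 9^0
= 729 + 81 + 9 + 1
= 820

820


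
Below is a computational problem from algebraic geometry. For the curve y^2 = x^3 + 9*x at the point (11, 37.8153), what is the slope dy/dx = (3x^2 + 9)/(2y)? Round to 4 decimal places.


Using implicit differentiation of y^2 = x^3 + 9*x:
2y * dy/dx = 3x^2 + 9
dy/dx = (3x^2 + 9)/(2y)
Numerator: 3*11^2 + 9 = 372
Denominator: 2*37.8153 = 75.6306
dy/dx = 372/75.6306 = 4.9186

4.9186


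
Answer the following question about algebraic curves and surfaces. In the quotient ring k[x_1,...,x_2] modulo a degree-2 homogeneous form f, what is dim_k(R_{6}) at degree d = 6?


For R = k[x_1,...,x_n]/(f) with f homogeneous of degree e:
The Hilbert series is (1 - t^e)/(1 - t)^n.
So h(d) = C(d+n-1, n-1) - C(d-e+n-1, n-1) for d >= e.
With n=2, e=2, d=6:
C(6+2-1, 2-1) = C(7, 1) = 7
C(6-2+2-1, 2-1) = C(5, 1) = 5
h(6) = 7 - 5 = 2

2


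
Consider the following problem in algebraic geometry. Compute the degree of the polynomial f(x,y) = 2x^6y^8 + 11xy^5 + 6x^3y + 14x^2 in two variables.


Examine each term for its total degree (sum of exponents).
  Term '2x^6y^8' has total degree 6+8 = 14.
  Term '11xy^5' has total degree 1+5 = 6.
  Term '6x^3y' has total degree 3+1 = 4.
  Term '14x^2' has total degree 2+0 = 2.
The maximum total degree among all terms is 14.

14


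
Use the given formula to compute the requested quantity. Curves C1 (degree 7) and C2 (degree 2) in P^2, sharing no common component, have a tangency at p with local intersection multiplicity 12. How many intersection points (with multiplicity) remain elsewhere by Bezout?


By Bezout's theorem, the total intersection number is d1 * d2.
Total = 7 * 2 = 14
Intersection multiplicity at p = 12
Remaining intersections = 14 - 12 = 2

2


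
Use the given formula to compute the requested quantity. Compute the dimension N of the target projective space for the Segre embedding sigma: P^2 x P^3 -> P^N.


The Segre embedding maps P^m x P^n into P^N via
all products of coordinates from each factor.
N = (m+1)(n+1) - 1
N = (2+1)(3+1) - 1
N = 3*4 - 1
N = 12 - 1 = 11

11


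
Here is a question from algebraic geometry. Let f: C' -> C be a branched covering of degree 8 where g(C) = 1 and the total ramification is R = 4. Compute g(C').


Riemann-Hurwitz formula: 2g' - 2 = d(2g - 2) + R
Given: d = 8, g = 1, R = 4
2g' - 2 = 8*(2*1 - 2) + 4
2g' - 2 = 8*0 + 4
2g' - 2 = 0 + 4 = 4
2g' = 6
g' = 3

3


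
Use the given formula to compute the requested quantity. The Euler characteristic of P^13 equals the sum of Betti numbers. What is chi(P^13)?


The complex projective space P^13 has one cell in each even real dimension 0, 2, ..., 26.
The cohomology groups are H^{2k}(P^13) = Z for k = 0,...,13, and 0 otherwise.
Euler characteristic = sum of Betti numbers = 1 per even-dimensional cohomology group.
chi(P^13) = 13 + 1 = 14

14


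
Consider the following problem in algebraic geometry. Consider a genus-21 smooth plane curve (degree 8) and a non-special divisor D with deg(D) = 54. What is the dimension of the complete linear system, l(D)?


First, compute the genus of a smooth plane curve of degree 8:
g = (d-1)(d-2)/2 = (8-1)(8-2)/2 = 21
For a non-special divisor D (i.e., h^1(D) = 0), Riemann-Roch gives:
l(D) = deg(D) - g + 1
Since deg(D) = 54 >= 2g - 1 = 41, D is non-special.
l(D) = 54 - 21 + 1 = 34

34


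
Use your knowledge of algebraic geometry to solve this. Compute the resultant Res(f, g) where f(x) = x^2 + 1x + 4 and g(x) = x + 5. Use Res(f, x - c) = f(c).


For Res(f, x - c), we evaluate f at x = c.
f(-5) = (-5)^2 + 1*(-5) + 4
= 25 - 5 + 4
= 20 + 4 = 24
Res(f, g) = 24

24


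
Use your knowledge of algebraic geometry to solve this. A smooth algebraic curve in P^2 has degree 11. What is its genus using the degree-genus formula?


Using the genus formula for smooth plane curves:
g = (d-1)(d-2)/2
g = (11-1)(11-2)/2
g = 10*9/2
g = 90/2 = 45

45


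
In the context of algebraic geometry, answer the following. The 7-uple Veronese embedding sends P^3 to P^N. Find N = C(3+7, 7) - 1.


The Veronese embedding v_d: P^n -> P^N maps each point to all
degree-d monomials in n+1 homogeneous coordinates.
N = C(n+d, d) - 1
N = C(3+7, 7) - 1
N = C(10, 7) - 1
C(10, 7) = 120
N = 120 - 1 = 119

119


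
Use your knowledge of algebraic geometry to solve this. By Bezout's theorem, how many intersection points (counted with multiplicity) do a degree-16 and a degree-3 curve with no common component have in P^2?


Bezout's theorem states the intersection count equals the product of degrees.
Intersection count = 16 * 3 = 48

48


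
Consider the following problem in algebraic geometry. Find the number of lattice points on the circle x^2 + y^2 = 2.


Systematically check integer values of x where x^2 <= 2.
For each valid x, check if 2 - x^2 is a perfect square.
x=1: 2 - 1 = 1, sqrt = 1 (valid)
Total integer solutions found: 4

4


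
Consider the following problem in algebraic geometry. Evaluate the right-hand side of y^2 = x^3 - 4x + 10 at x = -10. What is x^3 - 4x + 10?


Compute x^3 - 4x + 10 at x = -10:
x^3 = (-10)^3 = -1000
(-4)*x = (-4)*(-10) = 40
Sum: -1000 + 40 + 10 = -950

-950


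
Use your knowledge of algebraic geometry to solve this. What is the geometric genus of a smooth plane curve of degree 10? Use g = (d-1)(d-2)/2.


Using the genus formula for smooth plane curves:
g = (d-1)(d-2)/2
g = (10-1)(10-2)/2
g = 9*8/2
g = 72/2 = 36

36


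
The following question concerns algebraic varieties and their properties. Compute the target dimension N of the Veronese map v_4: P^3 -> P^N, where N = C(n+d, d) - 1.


The Veronese embedding v_d: P^n -> P^N maps each point to all
degree-d monomials in n+1 homogeneous coordinates.
N = C(n+d, d) - 1
N = C(3+4, 4) - 1
N = C(7, 4) - 1
C(7, 4) = 35
N = 35 - 1 = 34

34


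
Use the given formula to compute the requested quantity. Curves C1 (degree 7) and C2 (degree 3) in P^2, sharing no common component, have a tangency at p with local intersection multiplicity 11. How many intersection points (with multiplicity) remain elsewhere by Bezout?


By Bezout's theorem, the total intersection number is d1 * d2.
Total = 7 * 3 = 21
Intersection multiplicity at p = 11
Remaining intersections = 21 - 11 = 10

10


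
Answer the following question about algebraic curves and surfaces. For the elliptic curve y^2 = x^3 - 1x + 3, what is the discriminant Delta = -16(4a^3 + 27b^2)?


Compute each component:
4a^3 = 4*(-1)^3 = 4*(-1) = -4
27b^2 = 27*3^2 = 27*9 = 243
4a^3 + 27b^2 = -4 + 243 = 239
Delta = -16*239 = -3824

-3824


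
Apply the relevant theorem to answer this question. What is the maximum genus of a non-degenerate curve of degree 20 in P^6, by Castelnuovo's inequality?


Castelnuovo's bound: write d - 1 = m(r-1) + epsilon with 0 <= epsilon < r-1.
d - 1 = 20 - 1 = 19
r - 1 = 6 - 1 = 5
19 = 3*5 + 4, so m = 3, epsilon = 4
pi(d, r) = m(m-1)(r-1)/2 + m*epsilon
= 3*2*5/2 + 3*4
= 30/2 + 12
= 15 + 12 = 27

27


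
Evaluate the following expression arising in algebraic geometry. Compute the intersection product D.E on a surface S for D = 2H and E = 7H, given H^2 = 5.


Using bilinearity of the intersection pairing on a surface S:
(aH).(bH) = ab * (H.H)
We have H^2 = 5.
D.E = (2H).(7H) = 2*7*5
= 14*5
= 70

70


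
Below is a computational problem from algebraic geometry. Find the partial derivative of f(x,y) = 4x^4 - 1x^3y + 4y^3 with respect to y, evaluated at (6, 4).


df/dy = (-1)*x^3 + 3*4*y^2
At (6,4): (-1)*6^3 + 3*4*4^2
= -216 + 192
= -24

-24


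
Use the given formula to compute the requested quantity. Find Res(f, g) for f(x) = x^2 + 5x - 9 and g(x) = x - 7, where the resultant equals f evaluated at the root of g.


For Res(f, x - c), we evaluate f at x = c.
f(7) = 7^2 + 5*7 - 9
= 49 + 35 - 9
= 84 - 9 = 75
Res(f, g) = 75

75


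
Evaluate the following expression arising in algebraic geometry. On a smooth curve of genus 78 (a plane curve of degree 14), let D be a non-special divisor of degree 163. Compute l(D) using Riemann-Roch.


First, compute the genus of a smooth plane curve of degree 14:
g = (d-1)(d-2)/2 = (14-1)(14-2)/2 = 78
For a non-special divisor D (i.e., h^1(D) = 0), Riemann-Roch gives:
l(D) = deg(D) - g + 1
Since deg(D) = 163 >= 2g - 1 = 155, D is non-special.
l(D) = 163 - 78 + 1 = 86

86


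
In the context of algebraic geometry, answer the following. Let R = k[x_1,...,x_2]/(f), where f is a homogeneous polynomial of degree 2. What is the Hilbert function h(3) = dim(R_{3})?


For R = k[x_1,...,x_n]/(f) with f homogeneous of degree e:
The Hilbert series is (1 - t^e)/(1 - t)^n.
So h(d) = C(d+n-1, n-1) - C(d-e+n-1, n-1) for d >= e.
With n=2, e=2, d=3:
C(3+2-1, 2-1) = C(4, 1) = 4
C(3-2+2-1, 2-1) = C(2, 1) = 2
h(3) = 4 - 2 = 2

2


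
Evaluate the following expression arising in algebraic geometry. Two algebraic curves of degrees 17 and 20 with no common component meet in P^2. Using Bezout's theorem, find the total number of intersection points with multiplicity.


Bezout's theorem states the intersection count equals the product of degrees.
Intersection count = 17 * 20 = 340

340


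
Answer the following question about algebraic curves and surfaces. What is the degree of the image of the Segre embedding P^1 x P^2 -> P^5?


The degree of the Segre variety P^1 x P^2 is C(m+n, m).
= C(3, 1)
= 3

3


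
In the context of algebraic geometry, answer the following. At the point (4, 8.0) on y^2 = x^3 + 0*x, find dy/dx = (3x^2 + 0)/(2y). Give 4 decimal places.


Using implicit differentiation of y^2 = x^3 + 0*x:
2y * dy/dx = 3x^2 + 0
dy/dx = (3x^2 + 0)/(2y)
Numerator: 3*4^2 + 0 = 48
Denominator: 2*8.0 = 16.0
dy/dx = 48/16.0 = 3.0000

3.0000


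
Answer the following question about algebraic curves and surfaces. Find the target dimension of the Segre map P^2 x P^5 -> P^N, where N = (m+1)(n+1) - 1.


The Segre embedding maps P^m x P^n into P^N via
all products of coordinates from each factor.
N = (m+1)(n+1) - 1
N = (2+1)(5+1) - 1
N = 3*6 - 1
N = 18 - 1 = 17

17
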